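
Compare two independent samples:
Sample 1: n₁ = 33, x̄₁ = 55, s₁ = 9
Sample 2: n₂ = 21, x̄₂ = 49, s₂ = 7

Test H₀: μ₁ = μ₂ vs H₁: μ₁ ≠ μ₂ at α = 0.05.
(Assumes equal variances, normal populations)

Pooled variance: s²_p = [32×9² + 20×7²]/(52) = 68.6923
s_p = 8.2881
SE = s_p×√(1/n₁ + 1/n₂) = 8.2881×√(1/33 + 1/21) = 2.3136
t = (x̄₁ - x̄₂)/SE = (55 - 49)/2.3136 = 2.5934
df = 52, t-critical = ±2.007
Decision: reject H₀

Answer: t = 2.5934, reject H₀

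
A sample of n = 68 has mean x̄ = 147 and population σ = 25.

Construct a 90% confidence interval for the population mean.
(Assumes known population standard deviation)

Confidence level: 90%, α = 0.1
z_0.05 = 1.645
SE = σ/√n = 25/√68 = 3.0317
Margin of error = 1.645 × 3.0317 = 4.9871
CI: x̄ ± margin = 147 ± 4.9871
CI: (142.0129, 151.9871)

Answer: (142.0129, 151.9871)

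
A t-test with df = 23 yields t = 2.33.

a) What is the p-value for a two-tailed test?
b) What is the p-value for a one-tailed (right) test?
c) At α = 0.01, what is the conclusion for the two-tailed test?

Using t-distribution with df = 23:
a) Two-tailed: p = 2×P(T > 2.33) = 0.0289
b) One-tailed: p = P(T > 2.33) = 0.0145
c) 0.0289 ≥ 0.01, fail to reject H₀

Answer: a) 0.0289, b) 0.0145, c) fail to reject H₀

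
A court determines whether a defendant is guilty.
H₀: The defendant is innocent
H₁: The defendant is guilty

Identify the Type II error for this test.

A Type I error (probability α) occurs when we reject a true H₀.
A Type II error (probability β) occurs when we fail to reject a false H₀.

Answer: Acquitting a guilty person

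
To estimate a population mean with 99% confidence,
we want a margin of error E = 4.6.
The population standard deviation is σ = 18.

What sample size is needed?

z_0.005 = 2.576
n = (z×σ/E)² = (2.576×18/4.6)²
n = 101.6064
Round up: n = 102

Answer: n = 102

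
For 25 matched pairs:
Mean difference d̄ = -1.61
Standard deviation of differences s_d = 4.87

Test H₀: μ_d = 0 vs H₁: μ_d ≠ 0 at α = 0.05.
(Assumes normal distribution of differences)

Answer: t = -1.6530, fail to reject H₀

Derivation:
df = n - 1 = 24
SE = s_d/√n = 4.87/√25 = 0.9740
t = d̄/SE = -1.61/0.9740 = -1.6530
Critical value: t_{0.025,24} = ±2.064
p-value ≈ 0.1114
Decision: fail to reject H₀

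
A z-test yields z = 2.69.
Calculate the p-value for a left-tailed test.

Answer: p-value ≈ 0.9964

Derivation:
For z = 2.69:
p = P(Z < 2.69) = Φ(2.69) = 0.9964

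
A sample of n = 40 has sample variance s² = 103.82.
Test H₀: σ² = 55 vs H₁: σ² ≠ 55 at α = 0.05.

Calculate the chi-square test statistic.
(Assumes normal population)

df = n - 1 = 39
χ² = (n-1)s²/σ₀² = 39×103.82/55 = 73.6178
Critical values: χ²_{0.975,39} = 23.654, χ²_{0.025,39} = 58.120
Rejection region: χ² < 23.654 or χ² > 58.120
Decision: reject H₀

Answer: χ² = 73.6178, reject H₀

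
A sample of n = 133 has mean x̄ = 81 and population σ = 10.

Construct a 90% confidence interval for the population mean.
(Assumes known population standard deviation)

Confidence level: 90%, α = 0.1
z_0.05 = 1.645
SE = σ/√n = 10/√133 = 0.8671
Margin of error = 1.645 × 0.8671 = 1.4264
CI: x̄ ± margin = 81 ± 1.4264
CI: (79.5736, 82.4264)

Answer: (79.5736, 82.4264)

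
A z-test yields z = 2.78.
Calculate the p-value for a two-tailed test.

Answer: p-value ≈ 0.0054

Derivation:
For z = 2.78:
p = 2×P(Z > |2.78|) = 2×(1 - Φ(2.78)) = 0.0054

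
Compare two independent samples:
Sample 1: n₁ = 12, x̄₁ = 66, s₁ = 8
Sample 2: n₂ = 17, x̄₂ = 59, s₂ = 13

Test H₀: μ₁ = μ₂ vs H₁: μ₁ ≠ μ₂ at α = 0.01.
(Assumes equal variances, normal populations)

Answer: t = 1.6525, fail to reject H₀

Derivation:
Pooled variance: s²_p = [11×8² + 16×13²]/(27) = 126.2222
s_p = 11.2349
SE = s_p×√(1/n₁ + 1/n₂) = 11.2349×√(1/12 + 1/17) = 4.2360
t = (x̄₁ - x̄₂)/SE = (66 - 59)/4.2360 = 1.6525
df = 27, t-critical = ±2.771
Decision: fail to reject H₀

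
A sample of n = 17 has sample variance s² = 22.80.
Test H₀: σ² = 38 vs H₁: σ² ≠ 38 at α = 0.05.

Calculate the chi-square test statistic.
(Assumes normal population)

Answer: χ² = 9.6000, fail to reject H₀

Derivation:
df = n - 1 = 16
χ² = (n-1)s²/σ₀² = 16×22.80/38 = 9.6000
Critical values: χ²_{0.975,16} = 6.908, χ²_{0.025,16} = 28.845
Rejection region: χ² < 6.908 or χ² > 28.845
Decision: fail to reject H₀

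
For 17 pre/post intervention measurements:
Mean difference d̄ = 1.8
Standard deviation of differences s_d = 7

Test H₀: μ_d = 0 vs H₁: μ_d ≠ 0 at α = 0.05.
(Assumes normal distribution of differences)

Answer: t = 1.0603, fail to reject H₀

Derivation:
df = n - 1 = 16
SE = s_d/√n = 7/√17 = 1.6977
t = d̄/SE = 1.8/1.6977 = 1.0603
Critical value: t_{0.025,16} = ±2.120
p-value ≈ 0.3048
Decision: fail to reject H₀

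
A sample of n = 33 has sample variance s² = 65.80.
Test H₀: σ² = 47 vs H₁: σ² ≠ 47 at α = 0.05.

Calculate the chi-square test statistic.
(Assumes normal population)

Answer: χ² = 44.8000, fail to reject H₀

Derivation:
df = n - 1 = 32
χ² = (n-1)s²/σ₀² = 32×65.80/47 = 44.8000
Critical values: χ²_{0.975,32} = 18.291, χ²_{0.025,32} = 49.480
Rejection region: χ² < 18.291 or χ² > 49.480
Decision: fail to reject H₀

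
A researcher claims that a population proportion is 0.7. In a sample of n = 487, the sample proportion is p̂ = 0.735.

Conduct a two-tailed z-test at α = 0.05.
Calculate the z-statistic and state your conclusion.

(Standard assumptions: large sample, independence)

H₀: p = 0.7, H₁: p ≠ 0.7
Standard error: SE = √(p₀(1-p₀)/n) = √(0.7×0.3/487) = 0.020766
z-statistic: z = (p̂ - p₀)/SE = (0.735 - 0.7)/0.020766 = 1.6854
Critical value: z_0.025 = ±1.960
p-value = 0.0919
Decision: fail to reject H₀ at α = 0.05

Answer: z = 1.6854, fail to reject H₀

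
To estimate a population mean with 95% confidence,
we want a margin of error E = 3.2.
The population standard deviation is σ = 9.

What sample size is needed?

z_0.025 = 1.960
n = (z×σ/E)² = (1.960×9/3.2)²
n = 30.3877
Round up: n = 31

Answer: n = 31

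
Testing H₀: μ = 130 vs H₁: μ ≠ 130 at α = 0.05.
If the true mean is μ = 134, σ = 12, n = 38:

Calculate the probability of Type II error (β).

Answer: β ≈ 0.4622

Derivation:
SE = σ/√n = 12/√38 = 1.9467
Critical values: μ₀ ± z_0.025×SE = 130 ± 1.960×1.9467
Acceptance region: (126.1845, 133.8155)
Under H₁ (μ = 134): z_high = (133.8155 - 134)/1.9467 = -0.0948, z_low = (126.1845 - 134)/1.9467 = -4.0147
β = P(not reject | H₁) = Φ(-0.0948) - Φ(-4.0147) ≈ 0.4622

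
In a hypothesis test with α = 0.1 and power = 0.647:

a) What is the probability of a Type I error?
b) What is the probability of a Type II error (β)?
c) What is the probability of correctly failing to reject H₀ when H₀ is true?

a) Type I error probability = α = 0.1
b) Power = P(reject H₀ | H₁ true) = 1 - β = 0.647, so Type II error probability = β = 1 - Power = 0.353
c) P(fail to reject H₀ | H₀ true) = 1 - α = 0.9

Answer: a) 0.1, b) 0.353, c) 0.9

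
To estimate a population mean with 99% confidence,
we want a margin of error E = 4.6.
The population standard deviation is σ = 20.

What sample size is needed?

z_0.005 = 2.576
n = (z×σ/E)² = (2.576×20/4.6)²
n = 125.4400
Round up: n = 126

Answer: n = 126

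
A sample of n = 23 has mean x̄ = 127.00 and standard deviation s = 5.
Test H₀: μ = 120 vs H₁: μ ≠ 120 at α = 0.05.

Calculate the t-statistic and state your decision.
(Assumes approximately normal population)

df = n - 1 = 22
SE = s/√n = 5/√23 = 1.0426
t = (x̄ - μ₀)/SE = (127.00 - 120)/1.0426 = 6.7140
Critical value: t_{0.025,22} = ±2.074
p-value < 0.0001
Decision: reject H₀

Answer: t = 6.7140, reject H₀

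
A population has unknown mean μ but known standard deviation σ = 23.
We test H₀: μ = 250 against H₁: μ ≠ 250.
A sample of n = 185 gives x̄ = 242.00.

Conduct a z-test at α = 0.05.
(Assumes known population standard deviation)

Standard error: SE = σ/√n = 23/√185 = 1.6910
z-statistic: z = (x̄ - μ₀)/SE = (242.00 - 250)/1.6910 = -4.7309
Critical value: ±1.960
p-value < 0.0001
Decision: reject H₀

Answer: z = -4.7309, reject H₀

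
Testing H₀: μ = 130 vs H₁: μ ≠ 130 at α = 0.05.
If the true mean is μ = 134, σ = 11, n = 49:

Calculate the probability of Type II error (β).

Answer: β ≈ 0.2791

Derivation:
SE = σ/√n = 11/√49 = 1.5714
Critical values: μ₀ ± z_0.025×SE = 130 ± 1.960×1.5714
Acceptance region: (126.9201, 133.0799)
Under H₁ (μ = 134): z_high = (133.0799 - 134)/1.5714 = -0.5855, z_low = (126.9201 - 134)/1.5714 = -4.5055
β = P(not reject | H₁) = Φ(-0.5855) - Φ(-4.5055) ≈ 0.2791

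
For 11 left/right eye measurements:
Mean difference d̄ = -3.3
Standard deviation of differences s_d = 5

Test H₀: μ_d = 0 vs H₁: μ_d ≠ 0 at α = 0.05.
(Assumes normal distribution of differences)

df = n - 1 = 10
SE = s_d/√n = 5/√11 = 1.5076
t = d̄/SE = -3.3/1.5076 = -2.1889
Critical value: t_{0.025,10} = ±2.228
p-value ≈ 0.0534
Decision: fail to reject H₀

Answer: t = -2.1889, fail to reject H₀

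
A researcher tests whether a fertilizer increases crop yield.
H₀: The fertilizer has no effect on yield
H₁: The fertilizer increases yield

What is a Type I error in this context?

Answer: Concluding the fertilizer works when it doesn't

Derivation:
Type I error (α): Rejecting H₀ when H₀ is true
Type II error (β): Failing to reject H₀ when H₁ is true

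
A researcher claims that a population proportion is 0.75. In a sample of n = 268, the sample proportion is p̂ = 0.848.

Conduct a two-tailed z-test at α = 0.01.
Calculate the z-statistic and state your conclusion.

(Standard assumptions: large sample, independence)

H₀: p = 0.75, H₁: p ≠ 0.75
Standard error: SE = √(p₀(1-p₀)/n) = √(0.75×0.25/268) = 0.026450
z-statistic: z = (p̂ - p₀)/SE = (0.848 - 0.75)/0.026450 = 3.7051
Critical value: z_0.005 = ±2.576
p-value = 0.0002
Decision: reject H₀ at α = 0.01

Answer: z = 3.7051, reject H₀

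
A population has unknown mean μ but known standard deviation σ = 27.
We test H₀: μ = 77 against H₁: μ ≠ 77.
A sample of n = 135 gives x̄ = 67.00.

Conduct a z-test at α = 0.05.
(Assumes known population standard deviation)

Answer: z = -4.3033, reject H₀

Derivation:
Standard error: SE = σ/√n = 27/√135 = 2.3238
z-statistic: z = (x̄ - μ₀)/SE = (67.00 - 77)/2.3238 = -4.3033
Critical value: ±1.960
p-value < 0.0001
Decision: reject H₀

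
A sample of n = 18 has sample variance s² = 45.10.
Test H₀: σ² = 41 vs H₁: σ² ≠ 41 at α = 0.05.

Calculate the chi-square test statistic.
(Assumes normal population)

Answer: χ² = 18.7000, fail to reject H₀

Derivation:
df = n - 1 = 17
χ² = (n-1)s²/σ₀² = 17×45.10/41 = 18.7000
Critical values: χ²_{0.975,17} = 7.564, χ²_{0.025,17} = 30.191
Rejection region: χ² < 7.564 or χ² > 30.191
Decision: fail to reject H₀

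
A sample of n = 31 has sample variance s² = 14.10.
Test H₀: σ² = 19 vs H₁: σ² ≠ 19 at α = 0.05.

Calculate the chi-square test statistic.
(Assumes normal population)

df = n - 1 = 30
χ² = (n-1)s²/σ₀² = 30×14.10/19 = 22.2632
Critical values: χ²_{0.975,30} = 16.791, χ²_{0.025,30} = 46.979
Rejection region: χ² < 16.791 or χ² > 46.979
Decision: fail to reject H₀

Answer: χ² = 22.2632, fail to reject H₀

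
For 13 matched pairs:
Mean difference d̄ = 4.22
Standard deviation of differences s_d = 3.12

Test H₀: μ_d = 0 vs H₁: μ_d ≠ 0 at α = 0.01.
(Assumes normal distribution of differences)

df = n - 1 = 12
SE = s_d/√n = 3.12/√13 = 0.8653
t = d̄/SE = 4.22/0.8653 = 4.8769
Critical value: t_{0.005,12} = ±3.055
p-value ≈ 0.0004
Decision: reject H₀

Answer: t = 4.8769, reject H₀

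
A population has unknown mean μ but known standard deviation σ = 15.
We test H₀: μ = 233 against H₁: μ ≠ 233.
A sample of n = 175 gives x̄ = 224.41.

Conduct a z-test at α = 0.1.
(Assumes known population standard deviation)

Standard error: SE = σ/√n = 15/√175 = 1.1339
z-statistic: z = (x̄ - μ₀)/SE = (224.41 - 233)/1.1339 = -7.5756
Critical value: ±1.645
p-value < 0.0001
Decision: reject H₀

Answer: z = -7.5756, reject H₀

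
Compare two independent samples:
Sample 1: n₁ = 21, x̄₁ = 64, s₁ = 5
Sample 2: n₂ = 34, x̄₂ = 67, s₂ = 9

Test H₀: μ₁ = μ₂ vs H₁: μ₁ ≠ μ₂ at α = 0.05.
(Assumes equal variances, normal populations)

Pooled variance: s²_p = [20×5² + 33×9²]/(53) = 59.8679
s_p = 7.7374
SE = s_p×√(1/n₁ + 1/n₂) = 7.7374×√(1/21 + 1/34) = 2.1475
t = (x̄₁ - x̄₂)/SE = (64 - 67)/2.1475 = -1.3970
df = 53, t-critical = ±2.006
Decision: fail to reject H₀

Answer: t = -1.3970, fail to reject H₀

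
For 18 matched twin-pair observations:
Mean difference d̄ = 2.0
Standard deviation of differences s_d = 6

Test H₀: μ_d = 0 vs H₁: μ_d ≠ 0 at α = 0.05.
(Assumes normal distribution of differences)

df = n - 1 = 17
SE = s_d/√n = 6/√18 = 1.4142
t = d̄/SE = 2.0/1.4142 = 1.4142
Critical value: t_{0.025,17} = ±2.110
p-value ≈ 0.1754
Decision: fail to reject H₀

Answer: t = 1.4142, fail to reject H₀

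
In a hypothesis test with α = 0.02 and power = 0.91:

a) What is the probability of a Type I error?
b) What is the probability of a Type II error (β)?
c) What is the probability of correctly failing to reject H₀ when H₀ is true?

a) Type I error probability = α = 0.02
b) Power = P(reject H₀ | H₁ true) = 1 - β = 0.91, so Type II error probability = β = 1 - Power = 0.09
c) P(fail to reject H₀ | H₀ true) = 1 - α = 0.98

Answer: a) 0.02, b) 0.09, c) 0.98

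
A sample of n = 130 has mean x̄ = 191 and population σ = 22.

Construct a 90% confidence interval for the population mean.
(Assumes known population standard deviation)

Answer: (187.8260, 194.1740)

Derivation:
Confidence level: 90%, α = 0.1
z_0.05 = 1.645
SE = σ/√n = 22/√130 = 1.9295
Margin of error = 1.645 × 1.9295 = 3.1740
CI: x̄ ± margin = 191 ± 3.1740
CI: (187.8260, 194.1740)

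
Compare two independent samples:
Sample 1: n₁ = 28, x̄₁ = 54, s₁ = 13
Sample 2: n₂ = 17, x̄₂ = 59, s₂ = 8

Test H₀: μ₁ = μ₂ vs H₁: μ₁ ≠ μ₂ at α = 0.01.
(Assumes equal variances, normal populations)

Answer: t = -1.4266, fail to reject H₀

Derivation:
Pooled variance: s²_p = [27×13² + 16×8²]/(43) = 129.9302
s_p = 11.3987
SE = s_p×√(1/n₁ + 1/n₂) = 11.3987×√(1/28 + 1/17) = 3.5048
t = (x̄₁ - x̄₂)/SE = (54 - 59)/3.5048 = -1.4266
df = 43, t-critical = ±2.695
Decision: fail to reject H₀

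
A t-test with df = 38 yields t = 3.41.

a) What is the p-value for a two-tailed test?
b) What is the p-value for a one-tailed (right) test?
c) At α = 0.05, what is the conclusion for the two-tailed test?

Using t-distribution with df = 38:
a) Two-tailed: p = 2×P(T > 3.41) = 0.0016
b) One-tailed: p = P(T > 3.41) = 0.0008
c) 0.0016 < 0.05, reject H₀

Answer: a) 0.0016, b) 0.0008, c) reject H₀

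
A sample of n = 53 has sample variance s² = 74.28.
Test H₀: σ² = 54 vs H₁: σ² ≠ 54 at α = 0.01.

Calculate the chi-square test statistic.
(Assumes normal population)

Answer: χ² = 71.5289, fail to reject H₀

Derivation:
df = n - 1 = 52
χ² = (n-1)s²/σ₀² = 52×74.28/54 = 71.5289
Critical values: χ²_{0.995,52} = 29.481, χ²_{0.005,52} = 82.001
Rejection region: χ² < 29.481 or χ² > 82.001
Decision: fail to reject H₀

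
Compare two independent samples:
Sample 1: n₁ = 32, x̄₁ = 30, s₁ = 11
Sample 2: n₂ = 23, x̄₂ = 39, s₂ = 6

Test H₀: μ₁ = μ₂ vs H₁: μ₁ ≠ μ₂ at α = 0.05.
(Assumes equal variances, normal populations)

Answer: t = -3.5560, reject H₀

Derivation:
Pooled variance: s²_p = [31×11² + 22×6²]/(53) = 85.7170
s_p = 9.2583
SE = s_p×√(1/n₁ + 1/n₂) = 9.2583×√(1/32 + 1/23) = 2.5309
t = (x̄₁ - x̄₂)/SE = (30 - 39)/2.5309 = -3.5560
df = 53, t-critical = ±2.006
Decision: reject H₀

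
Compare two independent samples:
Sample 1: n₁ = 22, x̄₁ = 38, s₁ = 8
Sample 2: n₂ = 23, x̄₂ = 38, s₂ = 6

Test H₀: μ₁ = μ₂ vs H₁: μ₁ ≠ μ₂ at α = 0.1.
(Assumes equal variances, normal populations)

Answer: t = 0.0000, fail to reject H₀

Derivation:
Pooled variance: s²_p = [21×8² + 22×6²]/(43) = 49.6744
s_p = 7.0480
SE = s_p×√(1/n₁ + 1/n₂) = 7.0480×√(1/22 + 1/23) = 2.1018
t = (x̄₁ - x̄₂)/SE = (38 - 38)/2.1018 = 0.0000
df = 43, t-critical = ±1.681
Decision: fail to reject H₀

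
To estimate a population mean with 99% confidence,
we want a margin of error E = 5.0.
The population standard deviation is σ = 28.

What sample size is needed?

Answer: n = 209

Derivation:
z_0.005 = 2.576
n = (z×σ/E)² = (2.576×28/5.0)²
n = 208.0979
Round up: n = 209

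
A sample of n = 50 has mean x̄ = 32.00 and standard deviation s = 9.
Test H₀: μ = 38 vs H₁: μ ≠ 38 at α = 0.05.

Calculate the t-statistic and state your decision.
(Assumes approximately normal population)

Answer: t = -4.7140, reject H₀

Derivation:
df = n - 1 = 49
SE = s/√n = 9/√50 = 1.2728
t = (x̄ - μ₀)/SE = (32.00 - 38)/1.2728 = -4.7140
Critical value: t_{0.025,49} = ±2.010
p-value < 0.0001
Decision: reject H₀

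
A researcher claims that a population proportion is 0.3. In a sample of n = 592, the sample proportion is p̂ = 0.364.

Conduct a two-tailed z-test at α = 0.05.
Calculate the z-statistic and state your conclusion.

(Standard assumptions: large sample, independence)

H₀: p = 0.3, H₁: p ≠ 0.3
Standard error: SE = √(p₀(1-p₀)/n) = √(0.3×0.7/592) = 0.018834
z-statistic: z = (p̂ - p₀)/SE = (0.364 - 0.3)/0.018834 = 3.3981
Critical value: z_0.025 = ±1.960
p-value = 0.0007
Decision: reject H₀ at α = 0.05

Answer: z = 3.3981, reject H₀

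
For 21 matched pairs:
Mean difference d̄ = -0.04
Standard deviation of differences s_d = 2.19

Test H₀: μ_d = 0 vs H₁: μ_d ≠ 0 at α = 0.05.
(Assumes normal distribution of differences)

df = n - 1 = 20
SE = s_d/√n = 2.19/√21 = 0.4779
t = d̄/SE = -0.04/0.4779 = -0.0837
Critical value: t_{0.025,20} = ±2.086
p-value ≈ 0.9341
Decision: fail to reject H₀

Answer: t = -0.0837, fail to reject H₀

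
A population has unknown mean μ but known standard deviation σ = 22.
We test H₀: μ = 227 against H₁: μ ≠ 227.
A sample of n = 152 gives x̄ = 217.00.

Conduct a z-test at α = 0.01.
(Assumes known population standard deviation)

Answer: z = -5.6041, reject H₀

Derivation:
Standard error: SE = σ/√n = 22/√152 = 1.7844
z-statistic: z = (x̄ - μ₀)/SE = (217.00 - 227)/1.7844 = -5.6041
Critical value: ±2.576
p-value < 0.0001
Decision: reject H₀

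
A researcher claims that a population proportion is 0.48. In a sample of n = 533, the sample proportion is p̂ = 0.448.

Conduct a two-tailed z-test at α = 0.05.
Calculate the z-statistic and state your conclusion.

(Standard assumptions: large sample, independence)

Answer: z = -1.4787, fail to reject H₀

Derivation:
H₀: p = 0.48, H₁: p ≠ 0.48
Standard error: SE = √(p₀(1-p₀)/n) = √(0.48×0.52/533) = 0.021640
z-statistic: z = (p̂ - p₀)/SE = (0.448 - 0.48)/0.021640 = -1.4787
Critical value: z_0.025 = ±1.960
p-value = 0.1392
Decision: fail to reject H₀ at α = 0.05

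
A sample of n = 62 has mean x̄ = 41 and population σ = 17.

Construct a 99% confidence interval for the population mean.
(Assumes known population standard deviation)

Answer: (35.4384, 46.5616)

Derivation:
Confidence level: 99%, α = 0.01
z_0.005 = 2.576
SE = σ/√n = 17/√62 = 2.1590
Margin of error = 2.576 × 2.1590 = 5.5616
CI: x̄ ± margin = 41 ± 5.5616
CI: (35.4384, 46.5616)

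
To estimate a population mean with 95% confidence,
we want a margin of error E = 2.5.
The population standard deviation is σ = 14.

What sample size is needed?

z_0.025 = 1.960
n = (z×σ/E)² = (1.960×14/2.5)²
n = 120.4726
Round up: n = 121

Answer: n = 121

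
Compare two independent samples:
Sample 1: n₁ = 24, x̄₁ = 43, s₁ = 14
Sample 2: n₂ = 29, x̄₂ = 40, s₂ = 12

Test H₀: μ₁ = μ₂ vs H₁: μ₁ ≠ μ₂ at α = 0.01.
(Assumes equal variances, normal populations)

Answer: t = 0.8401, fail to reject H₀

Derivation:
Pooled variance: s²_p = [23×14² + 28×12²]/(51) = 167.4510
s_p = 12.9403
SE = s_p×√(1/n₁ + 1/n₂) = 12.9403×√(1/24 + 1/29) = 3.5709
t = (x̄₁ - x̄₂)/SE = (43 - 40)/3.5709 = 0.8401
df = 51, t-critical = ±2.676
Decision: fail to reject H₀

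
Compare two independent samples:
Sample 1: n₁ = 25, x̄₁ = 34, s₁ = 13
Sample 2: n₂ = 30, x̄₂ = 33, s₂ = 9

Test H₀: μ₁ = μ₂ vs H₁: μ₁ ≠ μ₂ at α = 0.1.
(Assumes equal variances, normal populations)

Pooled variance: s²_p = [24×13² + 29×9²]/(53) = 120.8491
s_p = 10.9931
SE = s_p×√(1/n₁ + 1/n₂) = 10.9931×√(1/25 + 1/30) = 2.9769
t = (x̄₁ - x̄₂)/SE = (34 - 33)/2.9769 = 0.3359
df = 53, t-critical = ±1.674
Decision: fail to reject H₀

Answer: t = 0.3359, fail to reject H₀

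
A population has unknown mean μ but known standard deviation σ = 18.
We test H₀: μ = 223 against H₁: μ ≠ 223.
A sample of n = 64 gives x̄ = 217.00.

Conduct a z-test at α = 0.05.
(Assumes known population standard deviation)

Answer: z = -2.6667, reject H₀

Derivation:
Standard error: SE = σ/√n = 18/√64 = 2.2500
z-statistic: z = (x̄ - μ₀)/SE = (217.00 - 223)/2.2500 = -2.6667
Critical value: ±1.960
p-value = 0.0077
Decision: reject H₀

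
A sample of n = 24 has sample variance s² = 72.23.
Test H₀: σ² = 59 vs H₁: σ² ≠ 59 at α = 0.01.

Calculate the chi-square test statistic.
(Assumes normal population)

Answer: χ² = 28.1575, fail to reject H₀

Derivation:
df = n - 1 = 23
χ² = (n-1)s²/σ₀² = 23×72.23/59 = 28.1575
Critical values: χ²_{0.995,23} = 9.260, χ²_{0.005,23} = 44.181
Rejection region: χ² < 9.260 or χ² > 44.181
Decision: fail to reject H₀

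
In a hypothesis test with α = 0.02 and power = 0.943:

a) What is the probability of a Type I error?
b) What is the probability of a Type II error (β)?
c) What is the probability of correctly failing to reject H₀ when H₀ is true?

Answer: a) 0.02, b) 0.057, c) 0.98

Derivation:
a) Type I error probability = α = 0.02
b) Power = P(reject H₀ | H₁ true) = 1 - β = 0.943, so Type II error probability = β = 1 - Power = 0.057
c) P(fail to reject H₀ | H₀ true) = 1 - α = 0.98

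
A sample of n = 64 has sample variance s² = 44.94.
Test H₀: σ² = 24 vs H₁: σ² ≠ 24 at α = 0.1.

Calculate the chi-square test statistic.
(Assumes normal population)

df = n - 1 = 63
χ² = (n-1)s²/σ₀² = 63×44.94/24 = 117.9675
Critical values: χ²_{0.95,63} = 45.741, χ²_{0.05,63} = 82.529
Rejection region: χ² < 45.741 or χ² > 82.529
Decision: reject H₀

Answer: χ² = 117.9675, reject H₀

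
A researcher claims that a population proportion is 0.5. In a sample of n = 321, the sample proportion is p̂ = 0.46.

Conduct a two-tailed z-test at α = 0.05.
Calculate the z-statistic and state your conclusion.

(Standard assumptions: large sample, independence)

Answer: z = -1.4333, fail to reject H₀

Derivation:
H₀: p = 0.5, H₁: p ≠ 0.5
Standard error: SE = √(p₀(1-p₀)/n) = √(0.5×0.5/321) = 0.027907
z-statistic: z = (p̂ - p₀)/SE = (0.46 - 0.5)/0.027907 = -1.4333
Critical value: z_0.025 = ±1.960
p-value = 0.1518
Decision: fail to reject H₀ at α = 0.05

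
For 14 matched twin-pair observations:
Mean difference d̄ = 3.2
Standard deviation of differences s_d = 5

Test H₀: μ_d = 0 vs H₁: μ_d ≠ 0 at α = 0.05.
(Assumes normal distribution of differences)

df = n - 1 = 13
SE = s_d/√n = 5/√14 = 1.3363
t = d̄/SE = 3.2/1.3363 = 2.3947
Critical value: t_{0.025,13} = ±2.160
p-value ≈ 0.0324
Decision: reject H₀

Answer: t = 2.3947, reject H₀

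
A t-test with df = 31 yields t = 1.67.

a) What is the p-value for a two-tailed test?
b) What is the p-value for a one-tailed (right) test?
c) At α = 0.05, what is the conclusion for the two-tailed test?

Answer: a) 0.1050, b) 0.0525, c) fail to reject H₀

Derivation:
Using t-distribution with df = 31:
a) Two-tailed: p = 2×P(T > 1.67) = 0.1050
b) One-tailed: p = P(T > 1.67) = 0.0525
c) 0.1050 ≥ 0.05, fail to reject H₀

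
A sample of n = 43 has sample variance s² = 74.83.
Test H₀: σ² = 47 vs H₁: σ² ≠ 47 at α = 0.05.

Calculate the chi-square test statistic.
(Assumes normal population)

df = n - 1 = 42
χ² = (n-1)s²/σ₀² = 42×74.83/47 = 66.8694
Critical values: χ²_{0.975,42} = 25.999, χ²_{0.025,42} = 61.777
Rejection region: χ² < 25.999 or χ² > 61.777
Decision: reject H₀

Answer: χ² = 66.8694, reject H₀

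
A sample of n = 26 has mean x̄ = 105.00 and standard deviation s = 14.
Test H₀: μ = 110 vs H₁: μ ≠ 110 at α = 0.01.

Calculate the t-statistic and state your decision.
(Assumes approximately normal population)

Answer: t = -1.8211, fail to reject H₀

Derivation:
df = n - 1 = 25
SE = s/√n = 14/√26 = 2.7456
t = (x̄ - μ₀)/SE = (105.00 - 110)/2.7456 = -1.8211
Critical value: t_{0.005,25} = ±2.787
p-value ≈ 0.0806
Decision: fail to reject H₀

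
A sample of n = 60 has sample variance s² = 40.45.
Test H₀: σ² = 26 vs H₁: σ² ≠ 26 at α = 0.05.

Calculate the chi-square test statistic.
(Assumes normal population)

df = n - 1 = 59
χ² = (n-1)s²/σ₀² = 59×40.45/26 = 91.7904
Critical values: χ²_{0.975,59} = 39.662, χ²_{0.025,59} = 82.117
Rejection region: χ² < 39.662 or χ² > 82.117
Decision: reject H₀

Answer: χ² = 91.7904, reject H₀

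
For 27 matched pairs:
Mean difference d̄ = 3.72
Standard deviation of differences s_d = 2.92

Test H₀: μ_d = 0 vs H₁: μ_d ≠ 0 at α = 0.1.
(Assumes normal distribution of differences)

Answer: t = 6.6192, reject H₀

Derivation:
df = n - 1 = 26
SE = s_d/√n = 2.92/√27 = 0.5620
t = d̄/SE = 3.72/0.5620 = 6.6192
Critical value: t_{0.05,26} = ±1.706
p-value < 0.0001
Decision: reject H₀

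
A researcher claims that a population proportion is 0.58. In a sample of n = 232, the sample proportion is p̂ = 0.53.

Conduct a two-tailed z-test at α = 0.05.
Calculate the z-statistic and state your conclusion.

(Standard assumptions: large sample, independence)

H₀: p = 0.58, H₁: p ≠ 0.58
Standard error: SE = √(p₀(1-p₀)/n) = √(0.58×0.42/232) = 0.032404
z-statistic: z = (p̂ - p₀)/SE = (0.53 - 0.58)/0.032404 = -1.5430
Critical value: z_0.025 = ±1.960
p-value = 0.1228
Decision: fail to reject H₀ at α = 0.05

Answer: z = -1.5430, fail to reject H₀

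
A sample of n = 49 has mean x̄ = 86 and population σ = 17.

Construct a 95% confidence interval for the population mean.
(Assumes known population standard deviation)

Answer: (81.2399, 90.7601)

Derivation:
Confidence level: 95%, α = 0.05
z_0.025 = 1.960
SE = σ/√n = 17/√49 = 2.4286
Margin of error = 1.960 × 2.4286 = 4.7601
CI: x̄ ± margin = 86 ± 4.7601
CI: (81.2399, 90.7601)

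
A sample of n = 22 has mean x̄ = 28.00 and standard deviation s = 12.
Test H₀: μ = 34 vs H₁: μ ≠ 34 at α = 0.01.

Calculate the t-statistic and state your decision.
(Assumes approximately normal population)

df = n - 1 = 21
SE = s/√n = 12/√22 = 2.5584
t = (x̄ - μ₀)/SE = (28.00 - 34)/2.5584 = -2.3452
Critical value: t_{0.005,21} = ±2.831
p-value ≈ 0.0289
Decision: fail to reject H₀

Answer: t = -2.3452, fail to reject H₀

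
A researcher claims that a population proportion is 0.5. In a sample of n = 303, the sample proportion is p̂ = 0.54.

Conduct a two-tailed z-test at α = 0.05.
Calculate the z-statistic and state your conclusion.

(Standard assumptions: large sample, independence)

H₀: p = 0.5, H₁: p ≠ 0.5
Standard error: SE = √(p₀(1-p₀)/n) = √(0.5×0.5/303) = 0.028724
z-statistic: z = (p̂ - p₀)/SE = (0.54 - 0.5)/0.028724 = 1.3926
Critical value: z_0.025 = ±1.960
p-value = 0.1637
Decision: fail to reject H₀ at α = 0.05

Answer: z = 1.3926, fail to reject H₀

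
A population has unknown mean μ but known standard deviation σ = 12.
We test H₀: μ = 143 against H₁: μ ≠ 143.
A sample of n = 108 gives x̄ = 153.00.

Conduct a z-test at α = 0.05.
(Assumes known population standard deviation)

Answer: z = 8.6603, reject H₀

Derivation:
Standard error: SE = σ/√n = 12/√108 = 1.1547
z-statistic: z = (x̄ - μ₀)/SE = (153.00 - 143)/1.1547 = 8.6603
Critical value: ±1.960
p-value < 0.0001
Decision: reject H₀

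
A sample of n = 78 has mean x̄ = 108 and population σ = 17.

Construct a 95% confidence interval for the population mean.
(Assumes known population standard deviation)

Confidence level: 95%, α = 0.05
z_0.025 = 1.960
SE = σ/√n = 17/√78 = 1.9249
Margin of error = 1.960 × 1.9249 = 3.7728
CI: x̄ ± margin = 108 ± 3.7728
CI: (104.2272, 111.7728)

Answer: (104.2272, 111.7728)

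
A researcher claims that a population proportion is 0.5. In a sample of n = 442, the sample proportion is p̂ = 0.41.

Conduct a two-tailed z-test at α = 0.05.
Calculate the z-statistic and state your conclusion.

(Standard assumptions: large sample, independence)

Answer: z = -3.7842, reject H₀

Derivation:
H₀: p = 0.5, H₁: p ≠ 0.5
Standard error: SE = √(p₀(1-p₀)/n) = √(0.5×0.5/442) = 0.023783
z-statistic: z = (p̂ - p₀)/SE = (0.41 - 0.5)/0.023783 = -3.7842
Critical value: z_0.025 = ±1.960
p-value = 0.0002
Decision: reject H₀ at α = 0.05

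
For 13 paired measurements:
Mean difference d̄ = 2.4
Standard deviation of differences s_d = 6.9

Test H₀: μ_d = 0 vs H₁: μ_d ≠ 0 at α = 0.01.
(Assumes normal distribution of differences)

df = n - 1 = 12
SE = s_d/√n = 6.9/√13 = 1.9137
t = d̄/SE = 2.4/1.9137 = 1.2541
Critical value: t_{0.005,12} = ±3.055
p-value ≈ 0.2337
Decision: fail to reject H₀

Answer: t = 1.2541, fail to reject H₀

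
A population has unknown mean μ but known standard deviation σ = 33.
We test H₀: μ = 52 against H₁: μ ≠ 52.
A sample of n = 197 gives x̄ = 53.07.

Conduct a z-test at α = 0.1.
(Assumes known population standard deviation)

Standard error: SE = σ/√n = 33/√197 = 2.3512
z-statistic: z = (x̄ - μ₀)/SE = (53.07 - 52)/2.3512 = 0.4551
Critical value: ±1.645
p-value = 0.6490
Decision: fail to reject H₀

Answer: z = 0.4551, fail to reject H₀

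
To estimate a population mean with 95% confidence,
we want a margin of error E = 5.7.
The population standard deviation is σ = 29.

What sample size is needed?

Answer: n = 100

Derivation:
z_0.025 = 1.960
n = (z×σ/E)² = (1.960×29/5.7)²
n = 99.4394
Round up: n = 100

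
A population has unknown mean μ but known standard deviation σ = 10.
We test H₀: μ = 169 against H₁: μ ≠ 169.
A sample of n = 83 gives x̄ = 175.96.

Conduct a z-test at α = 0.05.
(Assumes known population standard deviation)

Standard error: SE = σ/√n = 10/√83 = 1.0976
z-statistic: z = (x̄ - μ₀)/SE = (175.96 - 169)/1.0976 = 6.3411
Critical value: ±1.960
p-value < 0.0001
Decision: reject H₀

Answer: z = 6.3411, reject H₀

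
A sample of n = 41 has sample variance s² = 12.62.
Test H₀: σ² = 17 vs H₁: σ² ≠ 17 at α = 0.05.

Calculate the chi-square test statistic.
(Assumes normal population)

Answer: χ² = 29.6941, fail to reject H₀

Derivation:
df = n - 1 = 40
χ² = (n-1)s²/σ₀² = 40×12.62/17 = 29.6941
Critical values: χ²_{0.975,40} = 24.433, χ²_{0.025,40} = 59.342
Rejection region: χ² < 24.433 or χ² > 59.342
Decision: fail to reject H₀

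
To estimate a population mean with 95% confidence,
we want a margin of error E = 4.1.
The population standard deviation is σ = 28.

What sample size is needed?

Answer: n = 180

Derivation:
z_0.025 = 1.960
n = (z×σ/E)² = (1.960×28/4.1)²
n = 179.1680
Round up: n = 180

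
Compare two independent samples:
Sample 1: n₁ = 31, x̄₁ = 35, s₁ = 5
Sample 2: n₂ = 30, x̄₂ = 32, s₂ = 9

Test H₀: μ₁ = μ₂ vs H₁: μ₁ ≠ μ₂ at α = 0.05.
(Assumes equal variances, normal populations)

Pooled variance: s²_p = [30×5² + 29×9²]/(59) = 52.5254
s_p = 7.2474
SE = s_p×√(1/n₁ + 1/n₂) = 7.2474×√(1/31 + 1/30) = 1.8561
t = (x̄₁ - x̄₂)/SE = (35 - 32)/1.8561 = 1.6163
df = 59, t-critical = ±2.001
Decision: fail to reject H₀

Answer: t = 1.6163, fail to reject H₀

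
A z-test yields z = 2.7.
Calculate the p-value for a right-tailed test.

For z = 2.7:
p = P(Z > 2.7) = 1 - Φ(2.7) = 0.0035

Answer: p-value ≈ 0.0035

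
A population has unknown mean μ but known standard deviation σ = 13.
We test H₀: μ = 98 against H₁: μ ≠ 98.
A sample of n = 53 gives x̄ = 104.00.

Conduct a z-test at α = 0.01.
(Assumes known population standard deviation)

Standard error: SE = σ/√n = 13/√53 = 1.7857
z-statistic: z = (x̄ - μ₀)/SE = (104.00 - 98)/1.7857 = 3.3600
Critical value: ±2.576
p-value = 0.0008
Decision: reject H₀

Answer: z = 3.3600, reject H₀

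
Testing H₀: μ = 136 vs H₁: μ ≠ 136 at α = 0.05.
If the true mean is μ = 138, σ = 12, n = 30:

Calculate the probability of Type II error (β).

SE = σ/√n = 12/√30 = 2.1909
Critical values: μ₀ ± z_0.025×SE = 136 ± 1.960×2.1909
Acceptance region: (131.7058, 140.2942)
Under H₁ (μ = 138): z_high = (140.2942 - 138)/2.1909 = 1.0471, z_low = (131.7058 - 138)/2.1909 = -2.8729
β = P(not reject | H₁) = Φ(1.0471) - Φ(-2.8729) ≈ 0.8504

Answer: β ≈ 0.8504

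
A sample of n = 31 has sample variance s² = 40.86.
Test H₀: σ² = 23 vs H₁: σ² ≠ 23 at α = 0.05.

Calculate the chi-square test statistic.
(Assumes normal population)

df = n - 1 = 30
χ² = (n-1)s²/σ₀² = 30×40.86/23 = 53.2957
Critical values: χ²_{0.975,30} = 16.791, χ²_{0.025,30} = 46.979
Rejection region: χ² < 16.791 or χ² > 46.979
Decision: reject H₀

Answer: χ² = 53.2957, reject H₀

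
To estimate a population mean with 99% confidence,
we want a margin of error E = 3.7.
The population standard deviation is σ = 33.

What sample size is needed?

z_0.005 = 2.576
n = (z×σ/E)² = (2.576×33/3.7)²
n = 527.8568
Round up: n = 528

Answer: n = 528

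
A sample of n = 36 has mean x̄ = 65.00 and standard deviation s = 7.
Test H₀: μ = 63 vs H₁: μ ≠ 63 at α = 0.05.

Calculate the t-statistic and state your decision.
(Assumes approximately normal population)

df = n - 1 = 35
SE = s/√n = 7/√36 = 1.1667
t = (x̄ - μ₀)/SE = (65.00 - 63)/1.1667 = 1.7142
Critical value: t_{0.025,35} = ±2.030
p-value ≈ 0.0953
Decision: fail to reject H₀

Answer: t = 1.7142, fail to reject H₀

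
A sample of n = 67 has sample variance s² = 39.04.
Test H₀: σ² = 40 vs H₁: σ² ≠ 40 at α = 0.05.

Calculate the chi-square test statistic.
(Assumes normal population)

df = n - 1 = 66
χ² = (n-1)s²/σ₀² = 66×39.04/40 = 64.4160
Critical values: χ²_{0.975,66} = 45.431, χ²_{0.025,66} = 90.349
Rejection region: χ² < 45.431 or χ² > 90.349
Decision: fail to reject H₀

Answer: χ² = 64.4160, fail to reject H₀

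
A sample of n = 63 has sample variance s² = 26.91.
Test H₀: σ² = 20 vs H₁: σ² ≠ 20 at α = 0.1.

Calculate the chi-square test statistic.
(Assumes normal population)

df = n - 1 = 62
χ² = (n-1)s²/σ₀² = 62×26.91/20 = 83.4210
Critical values: χ²_{0.95,62} = 44.889, χ²_{0.05,62} = 81.381
Rejection region: χ² < 44.889 or χ² > 81.381
Decision: reject H₀

Answer: χ² = 83.4210, reject H₀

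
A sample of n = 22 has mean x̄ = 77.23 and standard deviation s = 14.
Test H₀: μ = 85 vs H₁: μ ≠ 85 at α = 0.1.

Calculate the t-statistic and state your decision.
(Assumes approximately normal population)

df = n - 1 = 21
SE = s/√n = 14/√22 = 2.9848
t = (x̄ - μ₀)/SE = (77.23 - 85)/2.9848 = -2.6032
Critical value: t_{0.05,21} = ±1.721
p-value ≈ 0.0166
Decision: reject H₀

Answer: t = -2.6032, reject H₀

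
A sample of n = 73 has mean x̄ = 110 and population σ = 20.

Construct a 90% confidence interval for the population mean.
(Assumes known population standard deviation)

Answer: (106.1494, 113.8506)

Derivation:
Confidence level: 90%, α = 0.1
z_0.05 = 1.645
SE = σ/√n = 20/√73 = 2.3408
Margin of error = 1.645 × 2.3408 = 3.8506
CI: x̄ ± margin = 110 ± 3.8506
CI: (106.1494, 113.8506)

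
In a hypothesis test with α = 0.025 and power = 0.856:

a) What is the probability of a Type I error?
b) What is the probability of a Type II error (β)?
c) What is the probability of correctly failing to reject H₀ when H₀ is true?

Answer: a) 0.025, b) 0.144, c) 0.975

Derivation:
a) Type I error probability = α = 0.025
b) Power = P(reject H₀ | H₁ true) = 1 - β = 0.856, so Type II error probability = β = 1 - Power = 0.144
c) P(fail to reject H₀ | H₀ true) = 1 - α = 0.975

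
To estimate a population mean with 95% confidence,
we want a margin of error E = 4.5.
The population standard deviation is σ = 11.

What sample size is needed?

z_0.025 = 1.960
n = (z×σ/E)² = (1.960×11/4.5)²
n = 22.9547
Round up: n = 23

Answer: n = 23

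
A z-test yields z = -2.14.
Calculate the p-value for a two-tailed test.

Answer: p-value ≈ 0.0324

Derivation:
For z = -2.14:
p = 2×P(Z > |-2.14|) = 2×(1 - Φ(2.14)) = 0.0324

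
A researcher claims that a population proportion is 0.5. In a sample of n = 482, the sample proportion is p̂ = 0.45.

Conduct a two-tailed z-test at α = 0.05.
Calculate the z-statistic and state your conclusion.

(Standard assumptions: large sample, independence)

Answer: z = -2.1955, reject H₀

Derivation:
H₀: p = 0.5, H₁: p ≠ 0.5
Standard error: SE = √(p₀(1-p₀)/n) = √(0.5×0.5/482) = 0.022774
z-statistic: z = (p̂ - p₀)/SE = (0.45 - 0.5)/0.022774 = -2.1955
Critical value: z_0.025 = ±1.960
p-value = 0.0281
Decision: reject H₀ at α = 0.05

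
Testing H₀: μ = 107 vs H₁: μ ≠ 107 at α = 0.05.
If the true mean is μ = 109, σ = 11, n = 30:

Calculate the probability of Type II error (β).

Answer: β ≈ 0.8309

Derivation:
SE = σ/√n = 11/√30 = 2.0083
Critical values: μ₀ ± z_0.025×SE = 107 ± 1.960×2.0083
Acceptance region: (103.0637, 110.9363)
Under H₁ (μ = 109): z_high = (110.9363 - 109)/2.0083 = 0.9641, z_low = (103.0637 - 109)/2.0083 = -2.9559
β = P(not reject | H₁) = Φ(0.9641) - Φ(-2.9559) ≈ 0.8309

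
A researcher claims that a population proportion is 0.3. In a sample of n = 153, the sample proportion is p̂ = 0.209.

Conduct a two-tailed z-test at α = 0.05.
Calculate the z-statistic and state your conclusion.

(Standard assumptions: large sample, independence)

H₀: p = 0.3, H₁: p ≠ 0.3
Standard error: SE = √(p₀(1-p₀)/n) = √(0.3×0.7/153) = 0.037048
z-statistic: z = (p̂ - p₀)/SE = (0.209 - 0.3)/0.037048 = -2.4563
Critical value: z_0.025 = ±1.960
p-value = 0.0140
Decision: reject H₀ at α = 0.05

Answer: z = -2.4563, reject H₀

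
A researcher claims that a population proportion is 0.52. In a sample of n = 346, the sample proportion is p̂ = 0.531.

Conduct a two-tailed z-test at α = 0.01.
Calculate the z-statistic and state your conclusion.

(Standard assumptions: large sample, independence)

H₀: p = 0.52, H₁: p ≠ 0.52
Standard error: SE = √(p₀(1-p₀)/n) = √(0.52×0.48/346) = 0.026859
z-statistic: z = (p̂ - p₀)/SE = (0.531 - 0.52)/0.026859 = 0.4095
Critical value: z_0.005 = ±2.576
p-value = 0.6822
Decision: fail to reject H₀ at α = 0.01

Answer: z = 0.4095, fail to reject H₀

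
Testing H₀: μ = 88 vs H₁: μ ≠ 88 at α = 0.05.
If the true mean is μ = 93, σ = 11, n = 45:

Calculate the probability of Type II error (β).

Answer: β ≈ 0.1380

Derivation:
SE = σ/√n = 11/√45 = 1.6398
Critical values: μ₀ ± z_0.025×SE = 88 ± 1.960×1.6398
Acceptance region: (84.7860, 91.2140)
Under H₁ (μ = 93): z_high = (91.2140 - 93)/1.6398 = -1.0892, z_low = (84.7860 - 93)/1.6398 = -5.0091
β = P(not reject | H₁) = Φ(-1.0892) - Φ(-5.0091) ≈ 0.1380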